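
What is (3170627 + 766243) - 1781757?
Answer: 2155113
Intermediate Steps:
(3170627 + 766243) - 1781757 = 3936870 - 1781757 = 2155113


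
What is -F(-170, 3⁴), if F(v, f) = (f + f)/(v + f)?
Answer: 162/89 ≈ 1.8202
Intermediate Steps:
F(v, f) = 2*f/(f + v) (F(v, f) = (2*f)/(f + v) = 2*f/(f + v))
-F(-170, 3⁴) = -2*3⁴/(3⁴ - 170) = -2*81/(81 - 170) = -2*81/(-89) = -2*81*(-1)/89 = -1*(-162/89) = 162/89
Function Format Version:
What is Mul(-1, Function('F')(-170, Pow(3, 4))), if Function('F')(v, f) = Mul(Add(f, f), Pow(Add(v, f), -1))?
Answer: Rational(162, 89) ≈ 1.8202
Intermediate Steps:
Function('F')(v, f) = Mul(2, f, Pow(Add(f, v), -1)) (Function('F')(v, f) = Mul(Mul(2, f), Pow(Add(f, v), -1)) = Mul(2, f, Pow(Add(f, v), -1)))
Mul(-1, Function('F')(-170, Pow(3, 4))) = Mul(-1, Mul(2, Pow(3, 4), Pow(Add(Pow(3, 4), -170), -1))) = Mul(-1, Mul(2, 81, Pow(Add(81, -170), -1))) = Mul(-1, Mul(2, 81, Pow(-89, -1))) = Mul(-1, Mul(2, 81, Rational(-1, 89))) = Mul(-1, Rational(-162, 89)) = Rational(162, 89)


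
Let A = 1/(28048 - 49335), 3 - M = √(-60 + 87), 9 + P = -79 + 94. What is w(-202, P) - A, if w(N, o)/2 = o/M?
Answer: -42573/21287 - 2*√3 ≈ -5.4641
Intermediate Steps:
P = 6 (P = -9 + (-79 + 94) = -9 + 15 = 6)
M = 3 - 3*√3 (M = 3 - √(-60 + 87) = 3 - √27 = 3 - 3*√3 ≈ -2.1962)
w(N, o) = 2*o/(3 - 3*√3) (w(N, o) = 2*(o/(3 - 3*√3)) = 2*o/(3 - 3*√3))
A = -1/21287 (A = 1/(-21287) = -1/21287 ≈ -4.6977e-5)
w(-202, P) - A = (-⅓*6 - ⅓*6*√3) - 1*(-1/21287) = (-2 - 2*√3) + 1/21287 = -42573/21287 - 2*√3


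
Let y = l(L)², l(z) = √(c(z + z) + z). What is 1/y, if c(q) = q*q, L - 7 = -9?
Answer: 1/14 ≈ 0.071429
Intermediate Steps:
L = -2 (L = 7 - 9 = -2)
c(q) = q²
l(z) = √(z + 4*z²) (l(z) = √((z + z)² + z) = √((2*z)² + z) = √(4*z² + z) = √(z + 4*z²))
y = 14 (y = (√(-2*(1 + 4*(-2))))² = (√(-2*(1 - 8)))² = (√(-2*(-7)))² = (√14)² = 14)
1/y = 1/14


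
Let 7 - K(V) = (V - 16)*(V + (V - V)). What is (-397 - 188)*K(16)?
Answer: -4095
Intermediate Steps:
K(V) = 7 - V*(-16 + V) (K(V) = 7 - (V - 16)*(V + (V - V)) = 7 - (-16 + V)*(V + 0) = 7 - (-16 + V)*V = 7 - V*(-16 + V))
(-397 - 188)*K(16) = (-397 - 188)*(7 - 1*16² + 16*16) = -585*(7 - 1*256 + 256) = -585*(7 - 256 + 256) = -585*7 = -4095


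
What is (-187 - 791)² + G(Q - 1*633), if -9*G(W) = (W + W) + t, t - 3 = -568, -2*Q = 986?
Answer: 956797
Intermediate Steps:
Q = -493 (Q = -½*986 = -493)
t = -565 (t = 3 - 568 = -565)
G(W) = 565/9 - 2*W/9 (G(W) = -((W + W) - 565)/9 = -(2*W - 565)/9 = -(-565 + 2*W)/9 = 565/9 - 2*W/9)
(-187 - 791)² + G(Q - 1*633) = (-187 - 791)² + (565/9 - 2*(-493 - 1*633)/9) = (-978)² + (565/9 - 2*(-493 - 633)/9) = 956484 + (565/9 - 2/9*(-1126)) = 956484 + (565/9 + 2252/9) = 956484 + 313 = 956797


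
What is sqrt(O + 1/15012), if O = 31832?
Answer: sqrt(199268447745)/2502 ≈ 178.42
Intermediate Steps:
sqrt(O + 1/15012) = sqrt(31832 + 1/15012) = sqrt(477861985/15012) = sqrt(199268447745)/2502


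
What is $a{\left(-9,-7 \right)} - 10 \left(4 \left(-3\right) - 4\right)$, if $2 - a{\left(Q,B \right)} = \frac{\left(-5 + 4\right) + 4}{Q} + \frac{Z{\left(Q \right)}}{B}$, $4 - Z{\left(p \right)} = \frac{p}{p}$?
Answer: $\frac{3418}{21} \approx 162.76$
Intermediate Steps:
$Z{\left(p \right)} = 3$ ($Z{\left(p \right)} = 4 - \frac{p}{p} = 4 - 1 = 3$)
$a{\left(Q,B \right)} = 2 - \frac{3}{B} - \frac{3}{Q}$ ($a{\left(Q,B \right)} = 2 - \left(\frac{\left(-5 + 4\right) + 4}{Q} + \frac{3}{B}\right) = 2 - \left(\frac{-1 + 4}{Q} + \frac{3}{B}\right) = 2 - \left(\frac{3}{Q} + \frac{3}{B}\right) = 2 - \left(\frac{3}{B} + \frac{3}{Q}\right) = 2 - \frac{3}{B} - \frac{3}{Q}$)
$a{\left(-9,-7 \right)} - 10 \left(4 \left(-3\right) - 4\right) = \left(2 - \frac{3}{-7} - \frac{3}{-9}\right) - 10 \left(4 \left(-3\right) - 4\right) = \left(2 - - \frac{3}{7} - - \frac{1}{3}\right) - 10 \left(-12 - 4\right) = \left(2 + \frac{3}{7} + \frac{1}{3}\right) - -160 = \frac{58}{21} + 160 = \frac{3418}{21}$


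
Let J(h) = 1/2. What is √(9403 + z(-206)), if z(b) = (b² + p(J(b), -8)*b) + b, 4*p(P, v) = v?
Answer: √52045 ≈ 228.13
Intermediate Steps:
J(h) = ½
p(P, v) = v/4
z(b) = b² - b (z(b) = (b² + ((¼)*(-8))*b) + b = (b² - 2*b) + b = b² - b)
√(9403 + z(-206)) = √(9403 - 206*(-1 - 206)) = √(9403 - 206*(-207)) = √(9403 + 42642) = √52045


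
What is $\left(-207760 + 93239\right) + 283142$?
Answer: $168621$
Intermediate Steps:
$\left(-207760 + 93239\right) + 283142 = -114521 + 283142 = 168621$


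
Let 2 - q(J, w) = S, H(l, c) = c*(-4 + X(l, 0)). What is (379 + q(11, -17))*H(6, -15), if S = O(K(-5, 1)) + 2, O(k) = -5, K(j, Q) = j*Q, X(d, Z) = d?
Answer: -11520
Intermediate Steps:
K(j, Q) = Q*j
S = -3 (S = -5 + 2 = -3)
H(l, c) = c*(-4 + l)
q(J, w) = 5 (q(J, w) = 2 - 1*(-3) = 2 + 3 = 5)
(379 + q(11, -17))*H(6, -15) = (379 + 5)*(-15*(-4 + 6)) = 384*(-15*2) = 384*(-30) = -11520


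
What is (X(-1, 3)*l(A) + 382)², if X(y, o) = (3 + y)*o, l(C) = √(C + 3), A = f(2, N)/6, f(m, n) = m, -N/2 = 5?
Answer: 146044 + 1528*√30 ≈ 1.5441e+5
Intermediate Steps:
N = -10 (N = -2*5 = -10)
A = ⅓ (A = 2/6 = 2*(⅙) = ⅓ ≈ 0.33333)
l(C) = √(3 + C)
X(y, o) = o*(3 + y)
(X(-1, 3)*l(A) + 382)² = ((3*(3 - 1))*√(3 + ⅓) + 382)² = ((3*2)*√(10/3) + 382)² = (6*(√30/3) + 382)² = (2*√30 + 382)² = (382 + 2*√30)²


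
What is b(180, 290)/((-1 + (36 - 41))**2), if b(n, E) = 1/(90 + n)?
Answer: 1/9720 ≈ 0.00010288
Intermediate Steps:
b(180, 290)/((-1 + (36 - 41))**2) = 1/((90 + 180)*((-1 + (36 - 41))**2)) = 1/(270*((-1 - 5)**2)) = 1/(270*((-6)**2)) = (1/270)/36 = (1/270)*(1/36) = 1/9720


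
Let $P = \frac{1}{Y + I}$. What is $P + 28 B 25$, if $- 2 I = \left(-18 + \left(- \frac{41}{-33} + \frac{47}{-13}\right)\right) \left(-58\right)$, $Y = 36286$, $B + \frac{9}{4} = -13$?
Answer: $- \frac{163468772521}{15313234} \approx -10675.0$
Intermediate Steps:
$B = - \frac{61}{4}$ ($B = - \frac{9}{4} - 13 = - \frac{61}{4} \approx -15.25$)
$I = - \frac{253460}{429}$ ($I = - \frac{\left(-18 + \left(- \frac{41}{-33} + \frac{47}{-13}\right)\right) \left(-58\right)}{2} = - \frac{\left(-18 + \left(\left(-41\right) \left(- \frac{1}{33}\right) + 47 \left(- \frac{1}{13}\right)\right)\right) \left(-58\right)}{2} = - \frac{\left(-18 + \left(\frac{41}{33} - \frac{47}{13}\right)\right) \left(-58\right)}{2} = - \frac{\left(-18 - \frac{1018}{429}\right) \left(-58\right)}{2} = - \frac{\left(- \frac{8740}{429}\right) \left(-58\right)}{2} = \left(- \frac{1}{2}\right) \frac{506920}{429} = - \frac{253460}{429} \approx -590.82$)
$P = \frac{429}{15313234}$ ($P = \frac{1}{36286 - \frac{253460}{429}} = \frac{1}{\frac{15313234}{429}} = \frac{429}{15313234} \approx 2.8015 \cdot 10^{-5}$)
$P + 28 B 25 = \frac{429}{15313234} + 28 \left(- \frac{61}{4}\right) 25 = \frac{429}{15313234} - 10675 = - \frac{163468772521}{15313234}$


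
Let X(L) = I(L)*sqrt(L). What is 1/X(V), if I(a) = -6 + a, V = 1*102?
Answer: sqrt(102)/9792 ≈ 0.0010314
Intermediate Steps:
V = 102
X(L) = sqrt(L)*(-6 + L) (X(L) = (-6 + L)*sqrt(L) = sqrt(L)*(-6 + L))
1/X(V) = 1/(sqrt(102)*(-6 + 102)) = 1/(sqrt(102)*96) = 1/(96*sqrt(102)) = sqrt(102)/9792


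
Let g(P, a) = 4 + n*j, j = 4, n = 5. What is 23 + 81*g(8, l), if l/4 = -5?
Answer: 1967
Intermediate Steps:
l = -20 (l = 4*(-5) = -20)
g(P, a) = 24 (g(P, a) = 4 + 5*4 = 4 + 20 = 24)
23 + 81*g(8, l) = 23 + 81*24 = 23 + 1944 = 1967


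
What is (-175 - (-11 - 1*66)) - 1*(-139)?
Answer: 41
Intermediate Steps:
(-175 - (-11 - 1*66)) - 1*(-139) = (-175 - (-11 - 66)) + 139 = (-175 - 1*(-77)) + 139 = (-175 + 77) + 139 = -98 + 139 = 41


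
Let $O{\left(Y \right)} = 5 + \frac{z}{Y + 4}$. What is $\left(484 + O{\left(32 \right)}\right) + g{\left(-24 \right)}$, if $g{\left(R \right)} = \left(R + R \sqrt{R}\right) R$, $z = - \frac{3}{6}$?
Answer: $\frac{76679}{72} + 1152 i \sqrt{6} \approx 1065.0 + 2821.8 i$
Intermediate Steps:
$z = - \frac{1}{2}$ ($z = \left(-3\right) \frac{1}{6} = - \frac{1}{2} \approx -0.5$)
$g{\left(R \right)} = R \left(R + R^{\frac{3}{2}}\right)$ ($g{\left(R \right)} = \left(R + R^{\frac{3}{2}}\right) R = R \left(R + R^{\frac{3}{2}}\right)$)
$O{\left(Y \right)} = 5 - \frac{1}{2 \left(4 + Y\right)}$ ($O{\left(Y \right)} = 5 + \frac{1}{Y + 4} \left(- \frac{1}{2}\right) = 5 + \frac{1}{4 + Y} \left(- \frac{1}{2}\right) = 5 - \frac{1}{2 \left(4 + Y\right)}$)
$\left(484 + O{\left(32 \right)}\right) + g{\left(-24 \right)} = \left(484 + \frac{39 + 10 \cdot 32}{2 \left(4 + 32\right)}\right) + \left(\left(-24\right)^{2} + \left(-24\right)^{\frac{5}{2}}\right) = \left(484 + \frac{39 + 320}{2 \cdot 36}\right) + \left(576 + 1152 i \sqrt{6}\right) = \left(484 + \frac{1}{2} \cdot \frac{1}{36} \cdot 359\right) + \left(576 + 1152 i \sqrt{6}\right) = \left(484 + \frac{359}{72}\right) + \left(576 + 1152 i \sqrt{6}\right) = \frac{35207}{72} + \left(576 + 1152 i \sqrt{6}\right) = \frac{76679}{72} + 1152 i \sqrt{6}$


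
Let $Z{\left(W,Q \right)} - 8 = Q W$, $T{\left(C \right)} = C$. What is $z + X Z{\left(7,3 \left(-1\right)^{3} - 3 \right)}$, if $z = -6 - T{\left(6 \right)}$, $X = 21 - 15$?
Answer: $-216$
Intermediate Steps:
$Z{\left(W,Q \right)} = 8 + Q W$
$X = 6$ ($X = 21 - 15 = 6$)
$z = -12$ ($z = -6 - 6 = -12$)
$z + X Z{\left(7,3 \left(-1\right)^{3} - 3 \right)} = -12 + 6 \left(8 + \left(3 \left(-1\right)^{3} - 3\right) 7\right) = -12 + 6 \left(8 + \left(3 \left(-1\right) - 3\right) 7\right) = -12 + 6 \left(8 + \left(-3 - 3\right) 7\right) = -12 + 6 \left(8 - 42\right) = -12 + 6 \left(-34\right) = -12 - 204 = -216$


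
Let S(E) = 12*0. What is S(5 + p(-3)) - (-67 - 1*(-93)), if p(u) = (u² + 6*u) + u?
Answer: -26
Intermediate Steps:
p(u) = u² + 7*u
S(E) = 0
S(5 + p(-3)) - (-67 - 1*(-93)) = 0 - (-67 - 1*(-93)) = 0 - (-67 + 93) = 0 - 1*26 = 0 - 26 = -26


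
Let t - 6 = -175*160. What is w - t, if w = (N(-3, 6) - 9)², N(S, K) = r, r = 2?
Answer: 28043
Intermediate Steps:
N(S, K) = 2
t = -27994 (t = 6 - 175*160 = 6 - 28000 = -27994)
w = 49 (w = (2 - 9)² = (-7)² = 49)
w - t = 49 - 1*(-27994) = 49 + 27994 = 28043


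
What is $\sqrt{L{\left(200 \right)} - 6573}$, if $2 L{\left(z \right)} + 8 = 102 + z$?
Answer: $3 i \sqrt{714} \approx 80.162 i$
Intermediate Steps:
$L{\left(z \right)} = 47 + \frac{z}{2}$ ($L{\left(z \right)} = -4 + \frac{102 + z}{2} = -4 + \left(51 + \frac{z}{2}\right) = 47 + \frac{z}{2}$)
$\sqrt{L{\left(200 \right)} - 6573} = \sqrt{\left(47 + \frac{1}{2} \cdot 200\right) - 6573} = \sqrt{\left(47 + 100\right) - 6573} = \sqrt{147 - 6573} = \sqrt{-6426} = 3 i \sqrt{714}$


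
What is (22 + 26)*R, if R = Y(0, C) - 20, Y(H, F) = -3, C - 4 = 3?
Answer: -1104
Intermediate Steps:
C = 7 (C = 4 + 3 = 7)
R = -23 (R = -3 - 20 = -23)
(22 + 26)*R = (22 + 26)*(-23) = 48*(-23) = -1104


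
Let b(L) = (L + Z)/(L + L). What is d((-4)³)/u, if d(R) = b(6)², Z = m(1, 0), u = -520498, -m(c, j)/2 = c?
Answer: -1/4684482 ≈ -2.1347e-7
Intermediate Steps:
m(c, j) = -2*c
Z = -2 (Z = -2*1 = -2)
b(L) = (-2 + L)/(2*L) (b(L) = (L - 2)/(L + L) = (-2 + L)/((2*L)) = (-2 + L)*(1/(2*L)) = (-2 + L)/(2*L))
d(R) = ⅑ (d(R) = ((½)*(-2 + 6)/6)² = ((½)*(⅙)*4)² = (⅓)² = ⅑)
d((-4)³)/u = (⅑)/(-520498) = (⅑)*(-1/520498) = -1/4684482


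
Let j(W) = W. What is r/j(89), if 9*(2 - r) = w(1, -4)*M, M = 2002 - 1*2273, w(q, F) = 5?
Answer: 1373/801 ≈ 1.7141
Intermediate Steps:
M = -271 (M = 2002 - 2273 = -271)
r = 1373/9 (r = 2 - 5*(-271)/9 = 2 - ⅑*(-1355) = 2 + 1355/9 = 1373/9 ≈ 152.56)
r/j(89) = (1373/9)/89 = (1373/9)*(1/89) = 1373/801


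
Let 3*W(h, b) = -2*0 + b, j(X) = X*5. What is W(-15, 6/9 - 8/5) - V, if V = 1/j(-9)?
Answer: -13/45 ≈ -0.28889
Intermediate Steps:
j(X) = 5*X
W(h, b) = b/3 (W(h, b) = (-2*0 + b)/3 = (0 + b)/3 = b/3)
V = -1/45 (V = 1/(5*(-9)) = 1/(-45) = -1/45 ≈ -0.022222)
W(-15, 6/9 - 8/5) - V = (6/9 - 8/5)/3 - 1*(-1/45) = (6*(⅑) - 8*⅕)/3 + 1/45 = (⅔ - 8/5)/3 + 1/45 = (⅓)*(-14/15) + 1/45 = -14/45 + 1/45 = -13/45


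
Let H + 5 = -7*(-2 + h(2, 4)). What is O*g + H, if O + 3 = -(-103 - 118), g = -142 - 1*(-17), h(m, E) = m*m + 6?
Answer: -27311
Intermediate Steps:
h(m, E) = 6 + m**2 (h(m, E) = m**2 + 6 = 6 + m**2)
g = -125 (g = -142 + 17 = -125)
H = -61 (H = -5 - 7*(-2 + (6 + 2**2)) = -5 - 7*(-2 + (6 + 4)) = -5 - 7*(-2 + 10) = -5 - 7*8 = -5 - 56 = -61)
O = 218 (O = -3 - (-103 - 118) = -3 - 1*(-221) = -3 + 221 = 218)
O*g + H = 218*(-125) - 61 = -27250 - 61 = -27311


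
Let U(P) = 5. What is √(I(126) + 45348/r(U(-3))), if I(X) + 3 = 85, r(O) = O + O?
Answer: 2*√28855/5 ≈ 67.947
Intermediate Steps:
r(O) = 2*O
I(X) = 82 (I(X) = -3 + 85 = 82)
√(I(126) + 45348/r(U(-3))) = √(82 + 45348/((2*5))) = √(82 + 45348/10) = √(82 + 45348*(⅒)) = √(82 + 22674/5) = √(23084/5) = 2*√28855/5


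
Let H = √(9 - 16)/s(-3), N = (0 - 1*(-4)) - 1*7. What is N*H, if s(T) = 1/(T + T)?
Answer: 18*I*√7 ≈ 47.624*I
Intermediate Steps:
N = -3 (N = (0 + 4) - 7 = 4 - 7 = -3)
s(T) = 1/(2*T)
H = -6*I*√7 (H = √(9 - 16)/(((½)/(-3))) = √(-7)/(((½)*(-⅓))) = (I*√7)/(-⅙) = (I*√7)*(-6) = -6*I*√7 ≈ -15.875*I)
N*H = -(-18)*I*√7 = 18*I*√7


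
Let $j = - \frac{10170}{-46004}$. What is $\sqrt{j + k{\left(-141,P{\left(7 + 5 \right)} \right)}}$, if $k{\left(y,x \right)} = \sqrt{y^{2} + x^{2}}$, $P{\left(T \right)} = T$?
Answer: $\frac{\sqrt{116965170 + 7936380060 \sqrt{89}}}{23002} \approx 11.905$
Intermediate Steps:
$k{\left(y,x \right)} = \sqrt{x^{2} + y^{2}}$
$j = \frac{5085}{23002}$ ($j = \left(-10170\right) \left(- \frac{1}{46004}\right) = \frac{5085}{23002} \approx 0.22107$)
$\sqrt{j + k{\left(-141,P{\left(7 + 5 \right)} \right)}} = \sqrt{\frac{5085}{23002} + \sqrt{\left(7 + 5\right)^{2} + \left(-141\right)^{2}}} = \sqrt{\frac{5085}{23002} + \sqrt{12^{2} + 19881}} = \sqrt{\frac{5085}{23002} + \sqrt{144 + 19881}} = \sqrt{\frac{5085}{23002} + \sqrt{20025}} = \sqrt{\frac{5085}{23002} + 15 \sqrt{89}}$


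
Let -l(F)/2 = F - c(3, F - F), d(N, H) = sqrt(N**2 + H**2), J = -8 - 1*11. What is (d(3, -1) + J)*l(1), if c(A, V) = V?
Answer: 38 - 2*sqrt(10) ≈ 31.675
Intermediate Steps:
J = -19 (J = -8 - 11 = -19)
d(N, H) = sqrt(H**2 + N**2)
l(F) = -2*F (l(F) = -2*(F - (F - F)) = -2*(F - 1*0) = -2*(F + 0) = -2*F)
(d(3, -1) + J)*l(1) = (sqrt((-1)**2 + 3**2) - 19)*(-2*1) = (sqrt(1 + 9) - 19)*(-2) = (sqrt(10) - 19)*(-2) = (-19 + sqrt(10))*(-2) = 38 - 2*sqrt(10)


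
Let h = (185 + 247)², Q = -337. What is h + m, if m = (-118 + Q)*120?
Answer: 132024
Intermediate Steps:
h = 186624 (h = 432² = 186624)
m = -54600 (m = (-118 - 337)*120 = -455*120 = -54600)
h + m = 186624 - 54600 = 132024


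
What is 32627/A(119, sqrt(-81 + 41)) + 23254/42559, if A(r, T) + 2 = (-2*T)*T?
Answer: 126398755/301782 ≈ 418.84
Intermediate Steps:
A(r, T) = -2 - 2*T**2 (A(r, T) = -2 + (-2*T)*T = -2 - 2*T**2)
32627/A(119, sqrt(-81 + 41)) + 23254/42559 = 32627/(-2 - 2*(sqrt(-81 + 41))**2) + 23254/42559 = 32627/(-2 - 2*(sqrt(-40))**2) + 23254*(1/42559) = 32627/(-2 - 2*(2*I*sqrt(10))**2) + 2114/3869 = 32627/(-2 - 2*(-40)) + 2114/3869 = 32627/(-2 + 80) + 2114/3869 = 32627/78 + 2114/3869 = 126398755/301782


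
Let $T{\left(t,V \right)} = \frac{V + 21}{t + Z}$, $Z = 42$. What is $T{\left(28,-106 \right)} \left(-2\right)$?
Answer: $\frac{17}{7} \approx 2.4286$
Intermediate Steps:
$T{\left(t,V \right)} = \frac{21 + V}{42 + t}$ ($T{\left(t,V \right)} = \frac{V + 21}{t + 42} = \frac{21 + V}{42 + t}$)
$T{\left(28,-106 \right)} \left(-2\right) = \frac{21 - 106}{42 + 28} \left(-2\right) = \frac{1}{70} \left(-85\right) \left(-2\right) = \left(- \frac{17}{14}\right) \left(-2\right) = \frac{17}{7}$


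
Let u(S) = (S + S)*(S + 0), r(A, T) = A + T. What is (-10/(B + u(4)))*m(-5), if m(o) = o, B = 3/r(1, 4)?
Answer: 250/163 ≈ 1.5337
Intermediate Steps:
u(S) = 2*S² (u(S) = (2*S)*S = 2*S²)
B = ⅗ (B = 3/(1 + 4) = 3/5 = 3*(⅕) = ⅗ ≈ 0.60000)
(-10/(B + u(4)))*m(-5) = -10/(⅗ + 2*4²)*(-5) = -10/(⅗ + 2*16)*(-5) = -10/(⅗ + 32)*(-5) = -10/163/5*(-5) = -10*5/163*(-5) = -50/163*(-5) = 250/163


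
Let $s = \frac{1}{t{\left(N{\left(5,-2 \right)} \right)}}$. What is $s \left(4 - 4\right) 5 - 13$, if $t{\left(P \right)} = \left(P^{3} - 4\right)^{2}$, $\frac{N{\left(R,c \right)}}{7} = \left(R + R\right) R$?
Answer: $-13$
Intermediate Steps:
$N{\left(R,c \right)} = 14 R^{2}$ ($N{\left(R,c \right)} = 7 \left(R + R\right) R = 7 \cdot 2 R R = 7 \cdot 2 R^{2} = 14 R^{2}$)
$t{\left(P \right)} = \left(-4 + P^{3}\right)^{2}$
$s = \frac{1}{1838265282000016}$ ($s = \frac{1}{\left(-4 + \left(14 \cdot 5^{2}\right)^{3}\right)^{2}} = \frac{1}{\left(-4 + \left(14 \cdot 25\right)^{3}\right)^{2}} = \frac{1}{\left(-4 + 350^{3}\right)^{2}} = \frac{1}{\left(-4 + 42875000\right)^{2}} = \frac{1}{42874996^{2}} = \frac{1}{1838265282000016} \approx 5.4399 \cdot 10^{-16}$)
$s \left(4 - 4\right) 5 - 13 = \frac{\left(4 - 4\right) 5}{1838265282000016} - 13 = \frac{0 \cdot 5}{1838265282000016} - 13 = \frac{1}{1838265282000016} \cdot 0 - 13 = 0 - 13 = -13$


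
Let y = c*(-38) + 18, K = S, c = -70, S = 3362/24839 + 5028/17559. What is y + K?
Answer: 389396090176/145382667 ≈ 2678.4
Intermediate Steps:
S = 61307950/145382667 (S = 3362*(1/24839) + 5028*(1/17559) = 3362/24839 + 1676/5853 = 61307950/145382667 ≈ 0.42170)
K = 61307950/145382667 ≈ 0.42170
y = 2678 (y = -70*(-38) + 18 = 2660 + 18 = 2678)
y + K = 2678 + 61307950/145382667 = 389396090176/145382667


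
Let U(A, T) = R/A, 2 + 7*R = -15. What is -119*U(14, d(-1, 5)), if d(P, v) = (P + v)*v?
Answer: 289/14 ≈ 20.643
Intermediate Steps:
R = -17/7 (R = -2/7 + (1/7)*(-15) = -2/7 - 15/7 = -17/7 ≈ -2.4286)
d(P, v) = v*(P + v)
U(A, T) = -17/(7*A)
-119*U(14, d(-1, 5)) = -(-289)/14 = -119*(-17/98) = 289/14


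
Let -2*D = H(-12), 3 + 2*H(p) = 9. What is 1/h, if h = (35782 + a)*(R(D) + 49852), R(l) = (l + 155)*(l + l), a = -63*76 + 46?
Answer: 1/1533112160 ≈ 6.5227e-10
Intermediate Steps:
H(p) = 3 (H(p) = -3/2 + (½)*9 = -3/2 + 9/2 = 3)
D = -3/2 (D = -½*3 = -3/2 ≈ -1.5000)
a = -4742 (a = -4788 + 46 = -4742)
R(l) = 2*l*(155 + l) (R(l) = (155 + l)*(2*l) = 2*l*(155 + l))
h = 1533112160 (h = (35782 - 4742)*(2*(-3/2)*(155 - 3/2) + 49852) = 31040*(2*(-3/2)*(307/2) + 49852) = 31040*(-921/2 + 49852) = 31040*(98783/2) = 1533112160)
1/h = 1/1533112160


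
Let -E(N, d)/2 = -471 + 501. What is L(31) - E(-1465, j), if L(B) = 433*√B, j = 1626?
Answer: 60 + 433*√31 ≈ 2470.8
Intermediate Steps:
E(N, d) = -60 (E(N, d) = -2*(-471 + 501) = -2*30 = -60)
L(31) - E(-1465, j) = 433*√31 - 1*(-60) = 433*√31 + 60 = 60 + 433*√31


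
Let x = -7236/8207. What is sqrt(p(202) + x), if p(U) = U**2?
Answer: 2*sqrt(687071968186)/8207 ≈ 202.00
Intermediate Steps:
x = -7236/8207 (x = -7236*1/8207 = -7236/8207 ≈ -0.88169)
sqrt(p(202) + x) = sqrt(202**2 - 7236/8207) = sqrt(40804 - 7236/8207) = sqrt(334871192/8207) = 2*sqrt(687071968186)/8207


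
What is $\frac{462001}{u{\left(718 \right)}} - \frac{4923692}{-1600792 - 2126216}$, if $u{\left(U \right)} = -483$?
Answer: $- \frac{6230084347}{6522264} \approx -955.2$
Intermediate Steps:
$\frac{462001}{u{\left(718 \right)}} - \frac{4923692}{-1600792 - 2126216} = \frac{462001}{-483} - \frac{4923692}{-1600792 - 2126216} = 462001 \left(- \frac{1}{483}\right) - \frac{4923692}{-1600792 - 2126216} = - \frac{20087}{21} - \frac{4923692}{-3727008} = - \frac{20087}{21} - - \frac{1230923}{931752} = - \frac{20087}{21} + \frac{1230923}{931752} = - \frac{6230084347}{6522264}$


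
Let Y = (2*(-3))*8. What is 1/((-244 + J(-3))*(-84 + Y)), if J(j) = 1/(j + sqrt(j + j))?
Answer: 111/3578020 - I*sqrt(6)/118074660 ≈ 3.1023e-5 - 2.0745e-8*I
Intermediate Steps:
J(j) = 1/(j + sqrt(2)*sqrt(j)) (J(j) = 1/(j + sqrt(2*j)) = 1/(j + sqrt(2)*sqrt(j)))
Y = -48 (Y = -6*8 = -48)
1/((-244 + J(-3))*(-84 + Y)) = 1/((-244 + 1/(-3 + sqrt(2)*sqrt(-3)))*(-84 - 48)) = 1/((-244 + 1/(-3 + sqrt(2)*(I*sqrt(3))))*(-132)) = 1/((-244 + 1/(-3 + I*sqrt(6)))*(-132)) = 1/(32208 - 132/(-3 + I*sqrt(6)))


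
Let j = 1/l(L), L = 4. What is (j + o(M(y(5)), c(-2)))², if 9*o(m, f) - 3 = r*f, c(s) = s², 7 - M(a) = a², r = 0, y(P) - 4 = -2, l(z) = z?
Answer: 49/144 ≈ 0.34028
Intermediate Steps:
y(P) = 2 (y(P) = 4 - 2 = 2)
M(a) = 7 - a²
j = ¼ (j = 1/4 = ¼ ≈ 0.25000)
o(m, f) = ⅓ (o(m, f) = ⅓ + (0*f)/9 = ⅓ + (⅑)*0 = ⅓ + 0 = ⅓)
(j + o(M(y(5)), c(-2)))² = (¼ + ⅓)² = (7/12)² = 49/144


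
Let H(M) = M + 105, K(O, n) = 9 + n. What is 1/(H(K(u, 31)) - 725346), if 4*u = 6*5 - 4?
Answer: -1/725201 ≈ -1.3789e-6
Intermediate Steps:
u = 13/2 (u = (6*5 - 4)/4 = (30 - 4)/4 = (¼)*26 = 13/2 ≈ 6.5000)
H(M) = 105 + M
1/(H(K(u, 31)) - 725346) = 1/((105 + (9 + 31)) - 725346) = 1/((105 + 40) - 725346) = 1/(145 - 725346) = 1/(-725201) = -1/725201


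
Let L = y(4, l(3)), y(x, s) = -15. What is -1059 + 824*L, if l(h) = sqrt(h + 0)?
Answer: -13419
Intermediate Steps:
l(h) = sqrt(h)
L = -15
-1059 + 824*L = -1059 + 824*(-15) = -1059 - 12360 = -13419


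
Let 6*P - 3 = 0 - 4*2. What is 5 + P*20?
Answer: -35/3 ≈ -11.667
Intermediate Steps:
P = -⅚ (P = ½ + (0 - 4*2)/6 = ½ + (0 - 8)/6 = ½ + (⅙)*(-8) = ½ - 4/3 = -⅚ ≈ -0.83333)
5 + P*20 = 5 - ⅚*20 = 5 - 50/3 = -35/3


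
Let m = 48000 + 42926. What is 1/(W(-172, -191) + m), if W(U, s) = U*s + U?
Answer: 1/123606 ≈ 8.0902e-6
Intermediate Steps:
W(U, s) = U + U*s
m = 90926
1/(W(-172, -191) + m) = 1/(-172*(1 - 191) + 90926) = 1/(-172*(-190) + 90926) = 1/(32680 + 90926) = 1/123606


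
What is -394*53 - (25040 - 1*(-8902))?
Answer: -54824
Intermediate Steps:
-394*53 - (25040 - 1*(-8902)) = -20882 - (25040 + 8902) = -20882 - 1*33942 = -20882 - 33942 = -54824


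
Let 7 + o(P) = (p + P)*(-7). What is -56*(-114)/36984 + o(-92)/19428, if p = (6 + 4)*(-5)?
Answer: 2229605/9979516 ≈ 0.22342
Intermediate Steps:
p = -50 (p = 10*(-5) = -50)
o(P) = 343 - 7*P (o(P) = -7 + (-50 + P)*(-7) = -7 + (350 - 7*P) = 343 - 7*P)
-56*(-114)/36984 + o(-92)/19428 = -56*(-114)/36984 + (343 - 7*(-92))/19428 = 6384*(1/36984) + (343 + 644)*(1/19428) = 266/1541 + 987*(1/19428) = 266/1541 + 329/6476 = 2229605/9979516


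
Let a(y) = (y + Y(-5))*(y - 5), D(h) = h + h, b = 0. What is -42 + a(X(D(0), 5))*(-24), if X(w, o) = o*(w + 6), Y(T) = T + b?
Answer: -15042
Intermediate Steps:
D(h) = 2*h
Y(T) = T (Y(T) = T + 0 = T)
X(w, o) = o*(6 + w)
a(y) = (-5 + y)**2 (a(y) = (y - 5)*(y - 5) = (-5 + y)*(-5 + y) = (-5 + y)**2)
-42 + a(X(D(0), 5))*(-24) = -42 + (25 + (5*(6 + 2*0))**2 - 50*(6 + 2*0))*(-24) = -42 + (25 + (5*(6 + 0))**2 - 50*(6 + 0))*(-24) = -42 + (25 + (5*6)**2 - 50*6)*(-24) = -42 + (25 + 30**2 - 10*30)*(-24) = -42 + (25 + 900 - 300)*(-24) = -42 + 625*(-24) = -42 - 15000 = -15042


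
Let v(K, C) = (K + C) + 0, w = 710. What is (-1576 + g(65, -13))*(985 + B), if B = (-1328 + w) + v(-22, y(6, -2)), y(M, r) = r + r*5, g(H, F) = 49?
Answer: -508491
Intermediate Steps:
y(M, r) = 6*r (y(M, r) = r + 5*r = 6*r)
v(K, C) = C + K (v(K, C) = (C + K) + 0 = C + K)
B = -652 (B = (-1328 + 710) + (6*(-2) - 22) = -618 + (-12 - 22) = -618 - 34 = -652)
(-1576 + g(65, -13))*(985 + B) = (-1576 + 49)*(985 - 652) = -1527*333 = -508491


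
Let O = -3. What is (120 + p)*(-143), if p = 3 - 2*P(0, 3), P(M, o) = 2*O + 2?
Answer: -18733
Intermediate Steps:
P(M, o) = -4 (P(M, o) = 2*(-3) + 2 = -6 + 2 = -4)
p = 11 (p = 3 - 2*(-4) = 3 + 8 = 11)
(120 + p)*(-143) = (120 + 11)*(-143) = 131*(-143) = -18733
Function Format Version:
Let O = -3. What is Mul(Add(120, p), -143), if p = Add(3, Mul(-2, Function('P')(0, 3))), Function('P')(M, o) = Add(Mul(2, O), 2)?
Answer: -18733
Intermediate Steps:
Function('P')(M, o) = -4 (Function('P')(M, o) = Add(Mul(2, -3), 2) = Add(-6, 2) = -4)
p = 11 (p = Add(3, Mul(-2, -4)) = Add(3, 8) = 11)
Mul(Add(120, p), -143) = Mul(Add(120, 11), -143) = Mul(131, -143) = -18733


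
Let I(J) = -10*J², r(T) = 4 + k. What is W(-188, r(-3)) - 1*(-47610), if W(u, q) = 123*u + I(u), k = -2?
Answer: -328954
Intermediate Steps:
r(T) = 2 (r(T) = 4 - 2 = 2)
W(u, q) = -10*u² + 123*u (W(u, q) = 123*u - 10*u² = -10*u² + 123*u)
W(-188, r(-3)) - 1*(-47610) = -188*(123 - 10*(-188)) - 1*(-47610) = -188*(123 + 1880) + 47610 = -188*2003 + 47610 = -376564 + 47610 = -328954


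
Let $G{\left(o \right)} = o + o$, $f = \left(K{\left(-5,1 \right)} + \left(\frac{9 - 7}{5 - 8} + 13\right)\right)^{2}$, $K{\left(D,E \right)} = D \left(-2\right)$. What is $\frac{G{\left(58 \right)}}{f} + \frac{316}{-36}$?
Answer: $- \frac{345235}{40401} \approx -8.5452$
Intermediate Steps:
$K{\left(D,E \right)} = - 2 D$
$f = \frac{4489}{9}$ ($f = \left(\left(-2\right) \left(-5\right) + \left(\frac{9 - 7}{5 - 8} + 13\right)\right)^{2} = \left(10 + \left(\frac{2}{-3} + 13\right)\right)^{2} = \left(10 + \left(2 \left(- \frac{1}{3}\right) + 13\right)\right)^{2} = \left(10 + \left(- \frac{2}{3} + 13\right)\right)^{2} = \left(10 + \frac{37}{3}\right)^{2} = \left(\frac{67}{3}\right)^{2} = \frac{4489}{9} \approx 498.78$)
$G{\left(o \right)} = 2 o$
$\frac{G{\left(58 \right)}}{f} + \frac{316}{-36} = \frac{2 \cdot 58}{\frac{4489}{9}} + \frac{316}{-36} = 116 \cdot \frac{9}{4489} + 316 \left(- \frac{1}{36}\right) = \frac{1044}{4489} - \frac{79}{9} = - \frac{345235}{40401}$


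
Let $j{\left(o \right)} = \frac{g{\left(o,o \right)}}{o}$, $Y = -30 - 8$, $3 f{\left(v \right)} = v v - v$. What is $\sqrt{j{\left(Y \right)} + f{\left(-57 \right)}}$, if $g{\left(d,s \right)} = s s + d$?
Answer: $\sqrt{1065} \approx 32.634$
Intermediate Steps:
$f{\left(v \right)} = - \frac{v}{3} + \frac{v^{2}}{3}$ ($f{\left(v \right)} = \frac{v v - v}{3} = \frac{v^{2} - v}{3} = - \frac{v}{3} + \frac{v^{2}}{3}$)
$Y = -38$
$g{\left(d,s \right)} = d + s^{2}$ ($g{\left(d,s \right)} = s^{2} + d = d + s^{2}$)
$j{\left(o \right)} = \frac{o + o^{2}}{o}$
$\sqrt{j{\left(Y \right)} + f{\left(-57 \right)}} = \sqrt{\left(1 - 38\right) + \frac{1}{3} \left(-57\right) \left(-1 - 57\right)} = \sqrt{-37 + \frac{1}{3} \left(-57\right) \left(-58\right)} = \sqrt{-37 + 1102} = \sqrt{1065}$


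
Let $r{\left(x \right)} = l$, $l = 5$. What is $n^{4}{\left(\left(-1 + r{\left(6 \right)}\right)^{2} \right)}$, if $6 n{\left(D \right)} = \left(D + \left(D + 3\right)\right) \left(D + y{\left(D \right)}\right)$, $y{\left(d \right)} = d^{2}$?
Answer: $\frac{513366837760000}{81} \approx 6.3379 \cdot 10^{12}$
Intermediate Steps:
$r{\left(x \right)} = 5$
$n{\left(D \right)} = \frac{\left(3 + 2 D\right) \left(D + D^{2}\right)}{6}$ ($n{\left(D \right)} = \frac{\left(D + \left(D + 3\right)\right) \left(D + D^{2}\right)}{6} = \frac{\left(D + \left(3 + D\right)\right) \left(D + D^{2}\right)}{6} = \frac{\left(3 + 2 D\right) \left(D + D^{2}\right)}{6}$)
$n^{4}{\left(\left(-1 + r{\left(6 \right)}\right)^{2} \right)} = \left(\frac{\left(-1 + 5\right)^{2} \left(3 + 2 \left(\left(-1 + 5\right)^{2}\right)^{2} + 5 \left(-1 + 5\right)^{2}\right)}{6}\right)^{4} = \left(\frac{4^{2} \left(3 + 2 \left(4^{2}\right)^{2} + 5 \cdot 4^{2}\right)}{6}\right)^{4} = \left(\frac{1}{6} \cdot 16 \left(3 + 2 \cdot 16^{2} + 5 \cdot 16\right)\right)^{4} = \left(\frac{1}{6} \cdot 16 \left(3 + 2 \cdot 256 + 80\right)\right)^{4} = \left(\frac{1}{6} \cdot 16 \left(3 + 512 + 80\right)\right)^{4} = \left(\frac{1}{6} \cdot 16 \cdot 595\right)^{4} = \left(\frac{4760}{3}\right)^{4} = \frac{513366837760000}{81}$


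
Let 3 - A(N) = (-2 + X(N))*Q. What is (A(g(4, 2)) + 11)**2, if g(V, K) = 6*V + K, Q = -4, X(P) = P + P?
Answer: 45796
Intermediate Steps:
X(P) = 2*P
g(V, K) = K + 6*V
A(N) = -5 + 8*N (A(N) = 3 - (-2 + 2*N)*(-4) = 3 - (8 - 8*N) = 3 + (-8 + 8*N) = -5 + 8*N)
(A(g(4, 2)) + 11)**2 = ((-5 + 8*(2 + 6*4)) + 11)**2 = ((-5 + 8*(2 + 24)) + 11)**2 = ((-5 + 8*26) + 11)**2 = ((-5 + 208) + 11)**2 = (203 + 11)**2 = 214**2 = 45796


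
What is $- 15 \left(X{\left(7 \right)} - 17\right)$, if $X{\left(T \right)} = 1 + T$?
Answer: $135$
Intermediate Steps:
$- 15 \left(X{\left(7 \right)} - 17\right) = - 15 \left(\left(1 + 7\right) - 17\right) = - 15 \left(8 - 17\right) = \left(-15\right) \left(-9\right) = 135$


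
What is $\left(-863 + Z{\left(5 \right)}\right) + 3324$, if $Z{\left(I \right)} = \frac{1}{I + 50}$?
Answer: $\frac{135356}{55} \approx 2461.0$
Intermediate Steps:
$Z{\left(I \right)} = \frac{1}{50 + I}$
$\left(-863 + Z{\left(5 \right)}\right) + 3324 = \left(-863 + \frac{1}{50 + 5}\right) + 3324 = \left(-863 + \frac{1}{55}\right) + 3324 = - \frac{47464}{55} + 3324 = \frac{135356}{55}$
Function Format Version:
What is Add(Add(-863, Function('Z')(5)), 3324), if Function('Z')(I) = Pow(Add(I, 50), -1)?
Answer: Rational(135356, 55) ≈ 2461.0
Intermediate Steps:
Function('Z')(I) = Pow(Add(50, I), -1)
Add(Add(-863, Function('Z')(5)), 3324) = Add(Add(-863, Pow(Add(50, 5), -1)), 3324) = Add(Add(-863, Pow(55, -1)), 3324) = Add(Add(-863, Rational(1, 55)), 3324) = Add(Rational(-47464, 55), 3324) = Rational(135356, 55)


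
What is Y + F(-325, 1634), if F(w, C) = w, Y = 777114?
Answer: 776789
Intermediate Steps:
Y + F(-325, 1634) = 777114 - 325 = 776789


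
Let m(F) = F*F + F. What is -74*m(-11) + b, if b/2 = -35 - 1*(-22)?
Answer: -8166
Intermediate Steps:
b = -26 (b = 2*(-35 - 1*(-22)) = 2*(-35 + 22) = 2*(-13) = -26)
m(F) = F + F**2 (m(F) = F**2 + F = F + F**2)
-74*m(-11) + b = -(-814)*(1 - 11) - 26 = -(-814)*(-10) - 26 = -74*110 - 26 = -8140 - 26 = -8166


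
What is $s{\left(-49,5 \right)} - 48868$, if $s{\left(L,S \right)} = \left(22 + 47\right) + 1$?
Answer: $-48798$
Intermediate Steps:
$s{\left(L,S \right)} = 70$ ($s{\left(L,S \right)} = 69 + 1 = 70$)
$s{\left(-49,5 \right)} - 48868 = 70 - 48868 = -48798$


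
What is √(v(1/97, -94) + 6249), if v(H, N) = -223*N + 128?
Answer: √27339 ≈ 165.35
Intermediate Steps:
v(H, N) = 128 - 223*N
√(v(1/97, -94) + 6249) = √((128 - 223*(-94)) + 6249) = √((128 + 20962) + 6249) = √(21090 + 6249) = √27339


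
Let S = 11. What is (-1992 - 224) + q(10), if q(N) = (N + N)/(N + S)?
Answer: -46516/21 ≈ -2215.0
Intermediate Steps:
q(N) = 2*N/(11 + N) (q(N) = (N + N)/(N + 11) = (2*N)/(11 + N) = 2*N/(11 + N))
(-1992 - 224) + q(10) = (-1992 - 224) + 2*10/(11 + 10) = -2216 + 2*10/21 = -2216 + 2*10*(1/21) = -2216 + 20/21 = -46516/21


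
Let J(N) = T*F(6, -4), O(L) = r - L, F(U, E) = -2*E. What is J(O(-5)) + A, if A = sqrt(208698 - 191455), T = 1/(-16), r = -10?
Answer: -1/2 + sqrt(17243) ≈ 130.81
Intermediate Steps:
T = -1/16 ≈ -0.062500
O(L) = -10 - L
J(N) = -1/2 (J(N) = -(-1)*(-4)/8 = -1/16*8 = -1/2)
A = sqrt(17243) ≈ 131.31
J(O(-5)) + A = -1/2 + sqrt(17243)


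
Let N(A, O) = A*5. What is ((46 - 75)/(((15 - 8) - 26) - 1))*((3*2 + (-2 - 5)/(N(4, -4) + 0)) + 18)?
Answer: 13717/400 ≈ 34.292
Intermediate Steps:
N(A, O) = 5*A
((46 - 75)/(((15 - 8) - 26) - 1))*((3*2 + (-2 - 5)/(N(4, -4) + 0)) + 18) = ((46 - 75)/(((15 - 8) - 26) - 1))*((3*2 + (-2 - 5)/(5*4 + 0)) + 18) = (-29/((7 - 26) - 1))*((6 - 7/(20 + 0)) + 18) = (-29/(-19 - 1))*((6 - 7/20) + 18) = (-29/(-20))*((6 - 7*1/20) + 18) = (-29*(-1/20))*((6 - 7/20) + 18) = 29*(113/20 + 18)/20 = (29/20)*(473/20) = 13717/400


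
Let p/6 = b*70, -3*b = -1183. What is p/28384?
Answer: 41405/7096 ≈ 5.8350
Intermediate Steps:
b = 1183/3 (b = -1/3*(-1183) = 1183/3 ≈ 394.33)
p = 165620 (p = 6*((1183/3)*70) = 6*(82810/3) = 165620)
p/28384 = 165620/28384 = 165620*(1/28384) = 41405/7096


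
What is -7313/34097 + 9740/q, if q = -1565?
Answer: -68709925/10672361 ≈ -6.4381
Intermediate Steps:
-7313/34097 + 9740/q = -7313/34097 + 9740/(-1565) = -7313*1/34097 + 9740*(-1/1565) = -7313/34097 - 1948/313 = -68709925/10672361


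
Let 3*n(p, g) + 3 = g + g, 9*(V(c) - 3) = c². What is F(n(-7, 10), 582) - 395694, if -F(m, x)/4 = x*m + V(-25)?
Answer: -3682582/9 ≈ -4.0918e+5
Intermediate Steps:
V(c) = 3 + c²/9
n(p, g) = -1 + 2*g/3 (n(p, g) = -1 + (g + g)/3 = -1 + (2*g)/3 = -1 + 2*g/3)
F(m, x) = -2608/9 - 4*m*x (F(m, x) = -4*(x*m + (3 + (⅑)*(-25)²)) = -4*(m*x + (3 + (⅑)*625)) = -4*(m*x + (3 + 625/9)) = -4*(m*x + 652/9) = -4*(652/9 + m*x) = -2608/9 - 4*m*x)
F(n(-7, 10), 582) - 395694 = (-2608/9 - 4*(-1 + (⅔)*10)*582) - 395694 = (-2608/9 - 4*(-1 + 20/3)*582) - 395694 = (-2608/9 - 4*17/3*582) - 395694 = (-2608/9 - 13192) - 395694 = -121336/9 - 395694 = -3682582/9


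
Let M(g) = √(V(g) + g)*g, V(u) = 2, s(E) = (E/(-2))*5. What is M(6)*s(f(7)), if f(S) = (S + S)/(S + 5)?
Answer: -35*√2 ≈ -49.497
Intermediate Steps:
f(S) = 2*S/(5 + S) (f(S) = (2*S)/(5 + S) = 2*S/(5 + S))
s(E) = -5*E/2 (s(E) = (E*(-½))*5 = -E/2*5 = -5*E/2)
M(g) = g*√(2 + g) (M(g) = √(2 + g)*g = g*√(2 + g))
M(6)*s(f(7)) = (6*√(2 + 6))*(-5*7/(5 + 7)) = (6*√8)*(-5*7/12) = (6*(2*√2))*(-5*7/12) = (12*√2)*(-5/2*7/6) = (12*√2)*(-35/12) = -35*√2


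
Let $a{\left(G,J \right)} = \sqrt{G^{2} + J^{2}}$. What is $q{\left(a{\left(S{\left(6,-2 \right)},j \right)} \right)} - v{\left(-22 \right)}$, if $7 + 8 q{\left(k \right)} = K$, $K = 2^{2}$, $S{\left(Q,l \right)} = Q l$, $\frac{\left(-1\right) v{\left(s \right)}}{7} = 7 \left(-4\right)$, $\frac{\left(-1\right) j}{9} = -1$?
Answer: $- \frac{1571}{8} \approx -196.38$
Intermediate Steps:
$j = 9$ ($j = \left(-9\right) \left(-1\right) = 9$)
$v{\left(s \right)} = 196$ ($v{\left(s \right)} = - 7 \cdot 7 \left(-4\right) = \left(-7\right) \left(-28\right) = 196$)
$K = 4$
$q{\left(k \right)} = - \frac{3}{8}$ ($q{\left(k \right)} = - \frac{7}{8} + \frac{1}{8} \cdot 4 = - \frac{7}{8} + \frac{1}{2} = - \frac{3}{8}$)
$q{\left(a{\left(S{\left(6,-2 \right)},j \right)} \right)} - v{\left(-22 \right)} = - \frac{3}{8} - 196 = - \frac{1571}{8}$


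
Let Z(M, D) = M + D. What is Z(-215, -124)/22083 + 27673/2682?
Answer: 203397887/19742202 ≈ 10.303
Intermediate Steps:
Z(M, D) = D + M
Z(-215, -124)/22083 + 27673/2682 = (-124 - 215)/22083 + 27673/2682 = -339*1/22083 + 27673*(1/2682) = -113/7361 + 27673/2682 = 203397887/19742202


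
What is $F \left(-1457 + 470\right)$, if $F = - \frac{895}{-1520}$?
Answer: $- \frac{176673}{304} \approx -581.16$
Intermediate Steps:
$F = \frac{179}{304}$ ($F = \left(-895\right) \left(- \frac{1}{1520}\right) = \frac{179}{304} \approx 0.58882$)
$F \left(-1457 + 470\right) = \frac{179 \left(-1457 + 470\right)}{304} = \frac{179}{304} \left(-987\right) = - \frac{176673}{304}$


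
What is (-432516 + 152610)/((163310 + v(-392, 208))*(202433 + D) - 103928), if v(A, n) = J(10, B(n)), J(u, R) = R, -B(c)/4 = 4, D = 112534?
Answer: -139953/25716058685 ≈ -5.4422e-6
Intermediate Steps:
B(c) = -16 (B(c) = -4*4 = -16)
v(A, n) = -16
(-432516 + 152610)/((163310 + v(-392, 208))*(202433 + D) - 103928) = (-432516 + 152610)/((163310 - 16)*(202433 + 112534) - 103928) = -279906/(163294*314967 - 103928) = -279906/(51432221298 - 103928) = -279906/51432117370 = -279906*1/51432117370 = -139953/25716058685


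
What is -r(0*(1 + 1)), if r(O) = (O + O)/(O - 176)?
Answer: 0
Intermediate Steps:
r(O) = 2*O/(-176 + O) (r(O) = (2*O)/(-176 + O) = 2*O/(-176 + O))
-r(0*(1 + 1)) = -2*0*(1 + 1)/(-176 + 0*(1 + 1)) = -2*0*2/(-176 + 0*2) = -2*0/(-176 + 0) = -2*0/(-176) = -2*0*(-1)/176 = -1*0 = 0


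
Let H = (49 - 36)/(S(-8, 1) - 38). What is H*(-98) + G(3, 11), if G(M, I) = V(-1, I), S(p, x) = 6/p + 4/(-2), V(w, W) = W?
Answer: 6889/163 ≈ 42.264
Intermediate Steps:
S(p, x) = -2 + 6/p (S(p, x) = 6/p + 4*(-1/2) = 6/p - 2 = -2 + 6/p)
G(M, I) = I
H = -52/163 (H = (49 - 36)/((-2 + 6/(-8)) - 38) = 13/((-2 + 6*(-1/8)) - 38) = 13/((-2 - 3/4) - 38) = 13/(-11/4 - 38) = 13/(-163/4) = 13*(-4/163) = -52/163 ≈ -0.31902)
H*(-98) + G(3, 11) = -52/163*(-98) + 11 = 5096/163 + 11 = 6889/163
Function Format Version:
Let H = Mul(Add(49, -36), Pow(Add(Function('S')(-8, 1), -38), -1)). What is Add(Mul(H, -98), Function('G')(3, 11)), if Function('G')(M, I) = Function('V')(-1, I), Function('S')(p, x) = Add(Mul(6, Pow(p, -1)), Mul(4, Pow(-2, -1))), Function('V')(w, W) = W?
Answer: Rational(6889, 163) ≈ 42.264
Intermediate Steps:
Function('S')(p, x) = Add(-2, Mul(6, Pow(p, -1))) (Function('S')(p, x) = Add(Mul(6, Pow(p, -1)), Mul(4, Rational(-1, 2))) = Add(Mul(6, Pow(p, -1)), -2) = Add(-2, Mul(6, Pow(p, -1))))
Function('G')(M, I) = I
H = Rational(-52, 163) (H = Mul(Add(49, -36), Pow(Add(Add(-2, Mul(6, Pow(-8, -1))), -38), -1)) = Mul(13, Pow(Add(Add(-2, Mul(6, Rational(-1, 8))), -38), -1)) = Mul(13, Pow(Add(Add(-2, Rational(-3, 4)), -38), -1)) = Mul(13, Pow(Add(Rational(-11, 4), -38), -1)) = Mul(13, Pow(Rational(-163, 4), -1)) = Mul(13, Rational(-4, 163)) = Rational(-52, 163) ≈ -0.31902)
Add(Mul(H, -98), Function('G')(3, 11)) = Add(Mul(Rational(-52, 163), -98), 11) = Add(Rational(5096, 163), 11) = Rational(6889, 163)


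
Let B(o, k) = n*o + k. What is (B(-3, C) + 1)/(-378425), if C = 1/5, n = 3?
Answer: 39/1892125 ≈ 2.0612e-5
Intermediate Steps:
C = 1/5 ≈ 0.20000
B(o, k) = k + 3*o (B(o, k) = 3*o + k = k + 3*o)
(B(-3, C) + 1)/(-378425) = ((1/5 + 3*(-3)) + 1)/(-378425) = -((1/5 - 9) + 1)/378425 = -(-44/5 + 1)/378425 = -1/378425*(-39/5) = 39/1892125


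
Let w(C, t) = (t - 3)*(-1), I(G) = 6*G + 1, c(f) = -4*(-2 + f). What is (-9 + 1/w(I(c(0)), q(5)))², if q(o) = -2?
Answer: 1936/25 ≈ 77.440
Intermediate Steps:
c(f) = 8 - 4*f
I(G) = 1 + 6*G
w(C, t) = 3 - t (w(C, t) = (-3 + t)*(-1) = 3 - t)
(-9 + 1/w(I(c(0)), q(5)))² = (-9 + 1/(3 - 1*(-2)))² = (-9 + 1/(3 + 2))² = (-9 + 1/5)² = (-9 + ⅕)² = (-44/5)² = 1936/25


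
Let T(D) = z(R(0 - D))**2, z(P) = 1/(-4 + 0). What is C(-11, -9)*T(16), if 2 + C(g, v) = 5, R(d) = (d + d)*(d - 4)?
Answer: 3/16 ≈ 0.18750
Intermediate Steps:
R(d) = 2*d*(-4 + d) (R(d) = (2*d)*(-4 + d) = 2*d*(-4 + d))
z(P) = -1/4 (z(P) = 1/(-4) = -1/4)
C(g, v) = 3 (C(g, v) = -2 + 5 = 3)
T(D) = 1/16 (T(D) = (-1/4)**2 = 1/16)
C(-11, -9)*T(16) = 3*(1/16) = 3/16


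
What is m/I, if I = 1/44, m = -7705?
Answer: -339020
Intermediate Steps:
I = 1/44 ≈ 0.022727
m/I = -7705/1/44 = -7705*44 = -339020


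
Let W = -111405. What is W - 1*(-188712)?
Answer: 77307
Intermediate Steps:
W - 1*(-188712) = -111405 - 1*(-188712) = -111405 + 188712 = 77307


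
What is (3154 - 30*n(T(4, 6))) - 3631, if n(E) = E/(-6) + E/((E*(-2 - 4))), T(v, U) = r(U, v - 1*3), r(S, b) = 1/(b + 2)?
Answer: -1411/3 ≈ -470.33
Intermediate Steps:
r(S, b) = 1/(2 + b)
T(v, U) = 1/(-1 + v) (T(v, U) = 1/(2 + (v - 1*3)) = 1/(2 + (v - 3)) = 1/(2 + (-3 + v)) = 1/(-1 + v))
n(E) = -⅙ - E/6 (n(E) = E*(-⅙) + E/((E*(-6))) = -E/6 + E/((-6*E)) = -E/6 + E*(-1/(6*E)) = -E/6 - ⅙ = -⅙ - E/6)
(3154 - 30*n(T(4, 6))) - 3631 = (3154 - 30*(-⅙ - 1/(6*(-1 + 4)))) - 3631 = (3154 - 30*(-⅙ - ⅙/3)) - 3631 = (3154 - 30*(-⅙ - ⅙*⅓)) - 3631 = (3154 - 30*(-⅙ - 1/18)) - 3631 = (3154 - 30*(-2/9)) - 3631 = (3154 + 20/3) - 3631 = 9482/3 - 3631 = -1411/3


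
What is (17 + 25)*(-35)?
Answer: -1470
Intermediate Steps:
(17 + 25)*(-35) = 42*(-35) = -1470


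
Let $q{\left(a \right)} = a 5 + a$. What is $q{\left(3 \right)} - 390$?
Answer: $-372$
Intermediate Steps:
$q{\left(a \right)} = 6 a$ ($q{\left(a \right)} = 5 a + a = 6 a$)
$q{\left(3 \right)} - 390 = 6 \cdot 3 - 390 = 18 - 390 = -372$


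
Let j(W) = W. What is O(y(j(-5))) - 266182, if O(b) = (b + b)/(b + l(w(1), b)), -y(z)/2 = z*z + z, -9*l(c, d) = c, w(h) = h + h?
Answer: -48178582/181 ≈ -2.6618e+5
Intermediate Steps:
w(h) = 2*h
l(c, d) = -c/9
y(z) = -2*z - 2*z**2 (y(z) = -2*(z*z + z) = -2*(z**2 + z) = -2*(z + z**2) = -2*z - 2*z**2)
O(b) = 2*b/(-2/9 + b) (O(b) = (b + b)/(b - 2/9) = (2*b)/(b - 1/9*2) = (2*b)/(b - 2/9) = (2*b)/(-2/9 + b) = 2*b/(-2/9 + b))
O(y(j(-5))) - 266182 = 18*(-2*(-5)*(1 - 5))/(-2 + 9*(-2*(-5)*(1 - 5))) - 266182 = 18*(-2*(-5)*(-4))/(-2 + 9*(-2*(-5)*(-4))) - 266182 = 18*(-40)/(-2 + 9*(-40)) - 266182 = 18*(-40)/(-2 - 360) - 266182 = 18*(-40)/(-362) - 266182 = 18*(-40)*(-1/362) - 266182 = 360/181 - 266182 = -48178582/181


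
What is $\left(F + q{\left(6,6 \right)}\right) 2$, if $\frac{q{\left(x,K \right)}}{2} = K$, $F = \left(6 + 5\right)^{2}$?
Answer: $266$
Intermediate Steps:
$F = 121$ ($F = 11^{2} = 121$)
$q{\left(x,K \right)} = 2 K$
$\left(F + q{\left(6,6 \right)}\right) 2 = \left(121 + 2 \cdot 6\right) 2 = \left(121 + 12\right) 2 = 133 \cdot 2 = 266$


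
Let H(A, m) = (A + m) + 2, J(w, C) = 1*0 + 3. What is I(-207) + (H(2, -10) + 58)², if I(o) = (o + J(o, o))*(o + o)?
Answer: 87160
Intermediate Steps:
J(w, C) = 3 (J(w, C) = 0 + 3 = 3)
H(A, m) = 2 + A + m
I(o) = 2*o*(3 + o) (I(o) = (o + 3)*(o + o) = (3 + o)*(2*o) = 2*o*(3 + o))
I(-207) + (H(2, -10) + 58)² = 2*(-207)*(3 - 207) + ((2 + 2 - 10) + 58)² = 2*(-207)*(-204) + (-6 + 58)² = 84456 + 52² = 84456 + 2704 = 87160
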